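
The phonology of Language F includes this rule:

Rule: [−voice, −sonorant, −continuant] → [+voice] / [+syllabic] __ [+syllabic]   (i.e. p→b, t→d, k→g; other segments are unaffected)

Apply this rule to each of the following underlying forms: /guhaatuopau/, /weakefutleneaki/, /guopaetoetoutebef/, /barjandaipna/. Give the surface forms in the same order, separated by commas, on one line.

guhaaduobau, weagefutleneagi, guobaedoedoudebef, barjandaipna

/guhaatuopau/: /t/ is a voiceless stop between vowels /a/ and /u/, so it voices to [d]. /p/ is a voiceless stop between vowels /o/ and /a/, so it voices to [b]. → [guhaaduobau].
/weakefutleneaki/: /k/ is a voiceless stop between vowels /a/ and /e/, so it voices to [g]. /k/ is a voiceless stop between vowels /a/ and /i/, so it voices to [g]. → [weagefutleneagi].
/guopaetoetoutebef/: /p/ is a voiceless stop between vowels /o/ and /a/, so it voices to [b]. /t/ is a voiceless stop between vowels /e/ and /o/, so it voices to [d]. /t/ is a voiceless stop between vowels /e/ and /o/, so it voices to [d]. /t/ is a voiceless stop between vowels /u/ and /e/, so it voices to [d]. → [guobaedoedoudebef].
/barjandaipna/: the rule's environment is not met; surfaces unchanged as [barjandaipna].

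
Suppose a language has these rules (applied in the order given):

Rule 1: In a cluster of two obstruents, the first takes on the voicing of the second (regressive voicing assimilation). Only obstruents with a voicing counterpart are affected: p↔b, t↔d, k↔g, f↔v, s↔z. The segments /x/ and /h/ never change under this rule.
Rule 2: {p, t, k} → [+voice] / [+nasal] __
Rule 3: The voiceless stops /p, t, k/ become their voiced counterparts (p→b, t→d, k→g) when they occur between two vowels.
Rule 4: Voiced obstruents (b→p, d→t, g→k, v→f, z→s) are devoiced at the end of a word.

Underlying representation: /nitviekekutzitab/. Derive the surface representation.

Rule 1 (regressive voicing assimilation): /t/ precedes the voiced obstruent /v/, so it voices to [d] by assimilation. /t/ precedes the voiced obstruent /z/, so it voices to [d] by assimilation. /nitviekekutzitab/ → nidviekekudzitab.
Rule 2 (post-nasal voicing): no segment meets the environment; /nidviekekudzitab/ is unchanged.
Rule 3 (intervocalic voicing): /k/ is a voiceless stop between vowels /e/ and /e/, so it voices to [g]. /k/ is a voiceless stop between vowels /e/ and /u/, so it voices to [g]. /t/ is a voiceless stop between vowels /i/ and /a/, so it voices to [d]. /nidviekekudzitab/ → nidviegegudzidab.
Rule 4 (final devoicing): /b/ is a voiced obstruent in word-final position, so it devoices to [p]. /nidviegegudzidab/ → nidviegegudzidap.

nidviegegudzidap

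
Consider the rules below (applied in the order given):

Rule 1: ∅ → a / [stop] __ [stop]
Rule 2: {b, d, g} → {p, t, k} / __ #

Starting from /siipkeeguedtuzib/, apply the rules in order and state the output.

siipakeeguedatuzip

Rule 1 (stop-cluster a-epenthesis): /p/ and /k/ form a stop–stop cluster, so [a] is inserted between them. /d/ and /t/ form a stop–stop cluster, so [a] is inserted between them. /siipkeeguedtuzib/ → siipakeeguedatuzib.
Rule 2 (final devoicing): /b/ is a voiced stop in word-final position, so it devoices to [p]. /siipakeeguedatuzib/ → siipakeeguedatuzip.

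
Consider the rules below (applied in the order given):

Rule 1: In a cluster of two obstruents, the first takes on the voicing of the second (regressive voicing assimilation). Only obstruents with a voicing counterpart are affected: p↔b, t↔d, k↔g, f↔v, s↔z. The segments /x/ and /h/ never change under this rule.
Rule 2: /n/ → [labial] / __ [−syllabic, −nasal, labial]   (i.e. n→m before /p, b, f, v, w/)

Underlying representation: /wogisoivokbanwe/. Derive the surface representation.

Rule 1 (regressive voicing assimilation): /k/ precedes the voiced obstruent /b/, so it voices to [g] by assimilation. /wogisoivokbanwe/ → wogisoivogbanwe.
Rule 2 (nasal place assimilation): /n/ precedes the labial consonant /w/, so it assimilates in place to [m]. /wogisoivogbanwe/ → wogisoivogbamwe.

wogisoivogbamwe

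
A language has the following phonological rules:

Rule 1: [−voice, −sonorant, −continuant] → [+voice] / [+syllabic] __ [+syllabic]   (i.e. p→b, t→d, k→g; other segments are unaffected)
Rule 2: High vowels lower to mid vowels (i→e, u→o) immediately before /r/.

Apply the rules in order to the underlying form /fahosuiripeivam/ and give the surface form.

fahosueribeivam

Rule 1 (intervocalic voicing): /p/ is a voiceless stop between vowels /i/ and /e/, so it voices to [b]. /fahosuiripeivam/ → fahosuiribeivam.
Rule 2 (pre-rhotic lowering): /i/ is a high vowel immediately before /r/, so it lowers to [e]. /fahosuiribeivam/ → fahosueribeivam.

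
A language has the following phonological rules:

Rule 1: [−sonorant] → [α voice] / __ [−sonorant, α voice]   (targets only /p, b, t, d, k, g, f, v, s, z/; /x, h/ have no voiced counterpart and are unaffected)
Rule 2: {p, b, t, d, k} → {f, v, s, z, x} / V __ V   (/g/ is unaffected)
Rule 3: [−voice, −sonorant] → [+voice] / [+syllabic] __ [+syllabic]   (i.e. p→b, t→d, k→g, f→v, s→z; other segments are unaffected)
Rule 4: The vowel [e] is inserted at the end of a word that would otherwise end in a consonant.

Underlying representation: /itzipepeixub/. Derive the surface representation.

idziveveixube

Rule 1 (regressive voicing assimilation): /t/ precedes the voiced obstruent /z/, so it voices to [d] by assimilation. /itzipepeixub/ → idzipepeixub.
Rule 2 (intervocalic spirantization): /p/ is a stop between vowels /i/ and /e/, so it spirantizes to the fricative [f]. /p/ is a stop between vowels /e/ and /e/, so it spirantizes to the fricative [f]. /idzipepeixub/ → idzifefeixub.
Rule 3 (intervocalic voicing): /f/ is a voiceless obstruent between vowels /i/ and /e/, so it voices to [v]. /f/ is a voiceless obstruent between vowels /e/ and /e/, so it voices to [v]. /idzifefeixub/ → idziveveixub.
Rule 4 (final e-epenthesis): the form ends in the consonant /b/, so [e] is inserted word-finally. /idziveveixub/ → idziveveixube.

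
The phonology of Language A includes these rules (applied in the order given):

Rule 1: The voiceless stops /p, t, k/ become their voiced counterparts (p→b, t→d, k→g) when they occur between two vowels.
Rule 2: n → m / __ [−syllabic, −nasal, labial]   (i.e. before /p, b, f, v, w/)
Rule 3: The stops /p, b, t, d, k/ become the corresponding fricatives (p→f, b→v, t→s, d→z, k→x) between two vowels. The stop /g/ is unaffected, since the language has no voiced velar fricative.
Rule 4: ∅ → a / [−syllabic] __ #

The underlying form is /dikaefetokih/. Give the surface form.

Rule 1 (intervocalic voicing): /k/ is a voiceless stop between vowels /i/ and /a/, so it voices to [g]. /t/ is a voiceless stop between vowels /e/ and /o/, so it voices to [d]. /k/ is a voiceless stop between vowels /o/ and /i/, so it voices to [g]. /dikaefetokih/ → digaefedogih.
Rule 2 (nasal place assimilation): no segment meets the environment; /digaefedogih/ is unchanged.
Rule 3 (intervocalic spirantization): /d/ is a stop between vowels /e/ and /o/, so it spirantizes to the fricative [z]. /digaefedogih/ → digaefezogih.
Rule 4 (final a-epenthesis): the form ends in the consonant /h/, so [a] is inserted word-finally. /digaefezogih/ → digaefezogiha.

digaefezogiha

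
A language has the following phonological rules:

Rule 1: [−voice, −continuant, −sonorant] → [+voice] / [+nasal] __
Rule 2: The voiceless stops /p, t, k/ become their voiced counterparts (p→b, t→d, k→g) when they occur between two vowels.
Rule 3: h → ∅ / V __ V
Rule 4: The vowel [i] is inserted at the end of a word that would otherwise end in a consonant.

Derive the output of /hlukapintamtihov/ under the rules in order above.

hlugabindamdiovi

Rule 1 (post-nasal voicing): /t/ is a voiceless stop immediately after the nasal /n/, so it voices to [d]. /t/ is a voiceless stop immediately after the nasal /m/, so it voices to [d]. /hlukapintamtihov/ → hlukapindamdihov.
Rule 2 (intervocalic voicing): /k/ is a voiceless stop between vowels /u/ and /a/, so it voices to [g]. /p/ is a voiceless stop between vowels /a/ and /i/, so it voices to [b]. /hlukapindamdihov/ → hlugabindamdihov.
Rule 3 (intervocalic h-deletion): /h/ occurs between vowels /i/ and /o/, so it deletes. /hlugabindamdihov/ → hlugabindamdiov.
Rule 4 (final i-epenthesis): the form ends in the consonant /v/, so [i] is inserted word-finally. /hlugabindamdiov/ → hlugabindamdiovi.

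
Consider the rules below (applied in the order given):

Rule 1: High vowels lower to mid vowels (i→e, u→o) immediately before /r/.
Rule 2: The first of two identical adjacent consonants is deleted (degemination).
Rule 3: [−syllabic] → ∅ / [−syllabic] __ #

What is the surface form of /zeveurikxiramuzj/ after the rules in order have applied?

zeveorikxeramuz

Rule 1 (pre-rhotic lowering): /u/ is a high vowel immediately before /r/, so it lowers to [o]. /i/ is a high vowel immediately before /r/, so it lowers to [e]. /zeveurikxiramuzj/ → zeveorikxeramuzj.
Rule 2 (degemination): no segment meets the environment; /zeveorikxeramuzj/ is unchanged.
Rule 3 (final cluster simplification): /j/ is the second consonant of a word-final cluster /zj/, so it deletes. /zeveorikxeramuzj/ → zeveorikxeramuz.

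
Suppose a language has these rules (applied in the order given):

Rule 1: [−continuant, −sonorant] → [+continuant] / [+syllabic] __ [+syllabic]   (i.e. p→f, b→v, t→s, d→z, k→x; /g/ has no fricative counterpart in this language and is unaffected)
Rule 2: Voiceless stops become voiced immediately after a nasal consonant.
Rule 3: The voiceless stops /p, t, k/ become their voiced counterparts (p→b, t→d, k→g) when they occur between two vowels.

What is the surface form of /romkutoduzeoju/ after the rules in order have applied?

Rule 1 (intervocalic spirantization): /t/ is a stop between vowels /u/ and /o/, so it spirantizes to the fricative [s]. /d/ is a stop between vowels /o/ and /u/, so it spirantizes to the fricative [z]. /romkutoduzeoju/ → romkusozuzeoju.
Rule 2 (post-nasal voicing): /k/ is a voiceless stop immediately after the nasal /m/, so it voices to [g]. /romkusozuzeoju/ → romgusozuzeoju.
Rule 3 (intervocalic voicing): no segment meets the environment; /romgusozuzeoju/ is unchanged.

romgusozuzeoju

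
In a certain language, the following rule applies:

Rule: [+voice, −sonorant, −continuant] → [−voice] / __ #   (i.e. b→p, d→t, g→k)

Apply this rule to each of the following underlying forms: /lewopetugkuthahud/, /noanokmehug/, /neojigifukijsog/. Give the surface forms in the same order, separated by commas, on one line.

lewopetugkuthahut, noanokmehuk, neojigifukijsok

/lewopetugkuthahud/: /d/ is a voiced stop in word-final position, so it devoices to [t]. → [lewopetugkuthahut].
/noanokmehug/: /g/ is a voiced stop in word-final position, so it devoices to [k]. → [noanokmehuk].
/neojigifukijsog/: /g/ is a voiced stop in word-final position, so it devoices to [k]. → [neojigifukijsok].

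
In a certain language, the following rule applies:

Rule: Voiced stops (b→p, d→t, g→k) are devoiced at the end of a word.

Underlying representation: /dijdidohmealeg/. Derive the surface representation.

dijdidohmealek

Scanning /dijdidohmealeg/: /d/ at position 1 is not in the conditioning environment; /d/ at position 4 is not in the conditioning environment; /d/ at position 6 is not in the conditioning environment; /g/ is a voiced stop in word-final position, so it devoices to [k].
Result: [dijdidohmealek].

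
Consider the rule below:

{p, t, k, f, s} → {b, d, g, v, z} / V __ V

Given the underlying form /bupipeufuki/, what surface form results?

bubibeuvugi

/p/ is a voiceless obstruent between vowels /u/ and /i/, so it voices to [b].
/p/ is a voiceless obstruent between vowels /i/ and /e/, so it voices to [b].
/f/ is a voiceless obstruent between vowels /u/ and /u/, so it voices to [v].
/k/ is a voiceless obstruent between vowels /u/ and /i/, so it voices to [g].
Surface form: [bubibeuvugi].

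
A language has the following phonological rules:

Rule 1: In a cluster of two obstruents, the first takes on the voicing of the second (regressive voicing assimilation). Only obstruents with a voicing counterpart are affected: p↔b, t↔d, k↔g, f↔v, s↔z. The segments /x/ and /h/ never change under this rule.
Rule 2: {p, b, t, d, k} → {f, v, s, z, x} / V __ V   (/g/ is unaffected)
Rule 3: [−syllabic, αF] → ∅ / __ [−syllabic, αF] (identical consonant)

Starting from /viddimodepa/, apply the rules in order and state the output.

vidimozefa

Rule 1 (regressive voicing assimilation): no segment meets the environment; /viddimodepa/ is unchanged.
Rule 2 (intervocalic spirantization): /d/ is a stop between vowels /o/ and /e/, so it spirantizes to the fricative [z]. /p/ is a stop between vowels /e/ and /a/, so it spirantizes to the fricative [f]. /viddimodepa/ → viddimozefa.
Rule 3 (degemination): /dd/ is a geminate; the first /d/ deletes. /viddimozefa/ → vidimozefa.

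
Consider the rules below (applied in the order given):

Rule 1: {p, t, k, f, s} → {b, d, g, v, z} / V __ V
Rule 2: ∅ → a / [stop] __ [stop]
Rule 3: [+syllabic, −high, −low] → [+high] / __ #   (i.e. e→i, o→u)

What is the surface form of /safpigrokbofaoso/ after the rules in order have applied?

safpigrokabovaozu

Rule 1 (intervocalic voicing): /f/ is a voiceless obstruent between vowels /o/ and /a/, so it voices to [v]. /s/ is a voiceless obstruent between vowels /o/ and /o/, so it voices to [z]. /safpigrokbofaoso/ → safpigrokbovaozo.
Rule 2 (stop-cluster a-epenthesis): /k/ and /b/ form a stop–stop cluster, so [a] is inserted between them. /safpigrokbovaozo/ → safpigrokabovaozo.
Rule 3 (final vowel raising): /o/ is a mid vowel in word-final position, so it raises to [u]. /safpigrokabovaozo/ → safpigrokabovaozu.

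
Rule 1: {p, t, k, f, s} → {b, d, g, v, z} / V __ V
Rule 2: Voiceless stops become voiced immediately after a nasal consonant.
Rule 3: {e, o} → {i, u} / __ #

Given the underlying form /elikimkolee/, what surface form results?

eligimgolei

Rule 1 (intervocalic voicing): /k/ is a voiceless obstruent between vowels /i/ and /i/, so it voices to [g]. /elikimkolee/ → eligimkolee.
Rule 2 (post-nasal voicing): /k/ is a voiceless stop immediately after the nasal /m/, so it voices to [g]. /eligimkolee/ → eligimgolee.
Rule 3 (final vowel raising): /e/ is a mid vowel in word-final position, so it raises to [i]. /eligimgolee/ → eligimgolei.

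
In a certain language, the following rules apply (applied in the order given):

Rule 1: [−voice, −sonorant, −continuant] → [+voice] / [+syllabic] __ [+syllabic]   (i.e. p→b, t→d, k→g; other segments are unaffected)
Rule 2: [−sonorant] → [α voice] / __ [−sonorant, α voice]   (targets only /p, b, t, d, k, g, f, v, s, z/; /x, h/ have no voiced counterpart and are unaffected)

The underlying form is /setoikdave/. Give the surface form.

sedoigdave

Rule 1 (intervocalic voicing): /t/ is a voiceless stop between vowels /e/ and /o/, so it voices to [d]. /setoikdave/ → sedoikdave.
Rule 2 (regressive voicing assimilation): /k/ precedes the voiced obstruent /d/, so it voices to [g] by assimilation. /sedoikdave/ → sedoigdave.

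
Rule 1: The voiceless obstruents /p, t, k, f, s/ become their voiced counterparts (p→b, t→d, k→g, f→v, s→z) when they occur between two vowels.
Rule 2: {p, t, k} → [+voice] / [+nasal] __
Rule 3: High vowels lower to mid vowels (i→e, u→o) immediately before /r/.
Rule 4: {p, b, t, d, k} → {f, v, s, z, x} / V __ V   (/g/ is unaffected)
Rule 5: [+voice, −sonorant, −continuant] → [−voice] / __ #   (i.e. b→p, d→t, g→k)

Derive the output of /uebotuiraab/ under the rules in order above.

uevozueraap

Rule 1 (intervocalic voicing): /t/ is a voiceless obstruent between vowels /o/ and /u/, so it voices to [d]. /uebotuiraab/ → ueboduiraab.
Rule 2 (post-nasal voicing): no segment meets the environment; /ueboduiraab/ is unchanged.
Rule 3 (pre-rhotic lowering): /i/ is a high vowel immediately before /r/, so it lowers to [e]. /ueboduiraab/ → uebodueraab.
Rule 4 (intervocalic spirantization): /b/ is a stop between vowels /e/ and /o/, so it spirantizes to the fricative [v]. /d/ is a stop between vowels /o/ and /u/, so it spirantizes to the fricative [z]. /uebodueraab/ → uevozueraab.
Rule 5 (final devoicing): /b/ is a voiced stop in word-final position, so it devoices to [p]. /uevozueraab/ → uevozueraap.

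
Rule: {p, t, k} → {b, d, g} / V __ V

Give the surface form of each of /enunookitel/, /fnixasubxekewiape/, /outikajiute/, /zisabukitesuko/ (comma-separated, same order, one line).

enunoogidel, fnixasubxegewiabe, oudigajiude, zisabugidesugo

/enunookitel/: /k/ is a voiceless stop between vowels /o/ and /i/, so it voices to [g]. /t/ is a voiceless stop between vowels /i/ and /e/, so it voices to [d]. → [enunoogidel].
/fnixasubxekewiape/: /k/ is a voiceless stop between vowels /e/ and /e/, so it voices to [g]. /p/ is a voiceless stop between vowels /a/ and /e/, so it voices to [b]. → [fnixasubxegewiabe].
/outikajiute/: /t/ is a voiceless stop between vowels /u/ and /i/, so it voices to [d]. /k/ is a voiceless stop between vowels /i/ and /a/, so it voices to [g]. /t/ is a voiceless stop between vowels /u/ and /e/, so it voices to [d]. → [oudigajiude].
/zisabukitesuko/: /k/ is a voiceless stop between vowels /u/ and /i/, so it voices to [g]. /t/ is a voiceless stop between vowels /i/ and /e/, so it voices to [d]. /k/ is a voiceless stop between vowels /u/ and /o/, so it voices to [g]. → [zisabugidesugo].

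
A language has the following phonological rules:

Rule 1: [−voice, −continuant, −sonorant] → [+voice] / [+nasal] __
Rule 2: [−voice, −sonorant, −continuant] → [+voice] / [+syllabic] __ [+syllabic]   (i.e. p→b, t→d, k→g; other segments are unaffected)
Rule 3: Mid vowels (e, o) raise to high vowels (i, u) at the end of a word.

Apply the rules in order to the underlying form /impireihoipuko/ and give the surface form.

imbireihoibugu

Rule 1 (post-nasal voicing): /p/ is a voiceless stop immediately after the nasal /m/, so it voices to [b]. /impireihoipuko/ → imbireihoipuko.
Rule 2 (intervocalic voicing): /p/ is a voiceless stop between vowels /i/ and /u/, so it voices to [b]. /k/ is a voiceless stop between vowels /u/ and /o/, so it voices to [g]. /imbireihoipuko/ → imbireihoibugo.
Rule 3 (final vowel raising): /o/ is a mid vowel in word-final position, so it raises to [u]. /imbireihoibugo/ → imbireihoibugu.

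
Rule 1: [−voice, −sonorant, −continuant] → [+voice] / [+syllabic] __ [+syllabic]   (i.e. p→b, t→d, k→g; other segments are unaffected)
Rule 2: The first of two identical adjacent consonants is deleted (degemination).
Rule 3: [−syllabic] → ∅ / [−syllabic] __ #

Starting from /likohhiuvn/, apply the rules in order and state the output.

Rule 1 (intervocalic voicing): /k/ is a voiceless stop between vowels /i/ and /o/, so it voices to [g]. /likohhiuvn/ → ligohhiuvn.
Rule 2 (degemination): /hh/ is a geminate; the first /h/ deletes. /ligohhiuvn/ → ligohiuvn.
Rule 3 (final cluster simplification): /n/ is the second consonant of a word-final cluster /vn/, so it deletes. /ligohiuvn/ → ligohiuv.

ligohiuv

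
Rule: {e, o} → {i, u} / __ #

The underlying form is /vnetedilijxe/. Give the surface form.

Scanning /vnetedilijxe/: /e/ at position 3 is not in the conditioning environment; /e/ at position 5 is not in the conditioning environment; /e/ is a mid vowel in word-final position, so it raises to [i].
Result: [vnetedilijxi].

vnetedilijxi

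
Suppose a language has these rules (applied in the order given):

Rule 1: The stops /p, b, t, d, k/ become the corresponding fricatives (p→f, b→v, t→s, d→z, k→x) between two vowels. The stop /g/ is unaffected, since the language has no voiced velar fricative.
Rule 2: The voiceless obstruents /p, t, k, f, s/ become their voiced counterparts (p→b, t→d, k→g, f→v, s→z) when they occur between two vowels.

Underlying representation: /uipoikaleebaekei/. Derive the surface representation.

uivoixaleevaexei

Rule 1 (intervocalic spirantization): /p/ is a stop between vowels /i/ and /o/, so it spirantizes to the fricative [f]. /k/ is a stop between vowels /i/ and /a/, so it spirantizes to the fricative [x]. /b/ is a stop between vowels /e/ and /a/, so it spirantizes to the fricative [v]. /k/ is a stop between vowels /e/ and /e/, so it spirantizes to the fricative [x]. /uipoikaleebaekei/ → uifoixaleevaexei.
Rule 2 (intervocalic voicing): /f/ is a voiceless obstruent between vowels /i/ and /o/, so it voices to [v]. /uifoixaleevaexei/ → uivoixaleevaexei.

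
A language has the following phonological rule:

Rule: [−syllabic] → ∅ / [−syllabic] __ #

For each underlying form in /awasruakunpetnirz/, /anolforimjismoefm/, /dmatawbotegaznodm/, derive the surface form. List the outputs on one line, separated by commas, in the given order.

awasruakunpetnir, anolforimjismoef, dmatawbotegaznod

/awasruakunpetnirz/: /z/ is the second consonant of a word-final cluster /rz/, so it deletes. → [awasruakunpetnir].
/anolforimjismoefm/: /m/ is the second consonant of a word-final cluster /fm/, so it deletes. → [anolforimjismoef].
/dmatawbotegaznodm/: /m/ is the second consonant of a word-final cluster /dm/, so it deletes. → [dmatawbotegaznod].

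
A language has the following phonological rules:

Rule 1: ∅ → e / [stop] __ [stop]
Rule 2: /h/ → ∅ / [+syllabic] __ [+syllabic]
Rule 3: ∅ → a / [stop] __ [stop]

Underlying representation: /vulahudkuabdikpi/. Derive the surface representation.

Rule 1 (stop-cluster e-epenthesis): /d/ and /k/ form a stop–stop cluster, so [e] is inserted between them. /b/ and /d/ form a stop–stop cluster, so [e] is inserted between them. /k/ and /p/ form a stop–stop cluster, so [e] is inserted between them. /vulahudkuabdikpi/ → vulahudekuabedikepi.
Rule 2 (intervocalic h-deletion): /h/ occurs between vowels /a/ and /u/, so it deletes. /vulahudekuabedikepi/ → vulaudekuabedikepi.
Rule 3 (stop-cluster a-epenthesis): no segment meets the environment; /vulaudekuabedikepi/ is unchanged.

vulaudekuabedikepi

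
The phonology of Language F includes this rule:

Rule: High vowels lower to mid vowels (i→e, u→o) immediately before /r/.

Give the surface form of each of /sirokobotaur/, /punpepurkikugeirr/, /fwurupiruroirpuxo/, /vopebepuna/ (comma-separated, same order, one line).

serokobotaor, punpeporkikugeerr, fworuperoroerpuxo, vopebepuna

/sirokobotaur/: /i/ is a high vowel immediately before /r/, so it lowers to [e]. /u/ is a high vowel immediately before /r/, so it lowers to [o]. → [serokobotaor].
/punpepurkikugeirr/: /u/ is a high vowel immediately before /r/, so it lowers to [o]. /i/ is a high vowel immediately before /r/, so it lowers to [e]. → [punpeporkikugeerr].
/fwurupiruroirpuxo/: /u/ is a high vowel immediately before /r/, so it lowers to [o]. /i/ is a high vowel immediately before /r/, so it lowers to [e]. /u/ is a high vowel immediately before /r/, so it lowers to [o]. /i/ is a high vowel immediately before /r/, so it lowers to [e]. → [fworuperoroerpuxo].
/vopebepuna/: the rule's environment is not met; surfaces unchanged as [vopebepuna].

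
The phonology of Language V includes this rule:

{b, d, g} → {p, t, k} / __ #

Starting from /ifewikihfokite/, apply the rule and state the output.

No segment of /ifewikihfokite/ meets the structural description of the rule, so the form surfaces unchanged.

ifewikihfokite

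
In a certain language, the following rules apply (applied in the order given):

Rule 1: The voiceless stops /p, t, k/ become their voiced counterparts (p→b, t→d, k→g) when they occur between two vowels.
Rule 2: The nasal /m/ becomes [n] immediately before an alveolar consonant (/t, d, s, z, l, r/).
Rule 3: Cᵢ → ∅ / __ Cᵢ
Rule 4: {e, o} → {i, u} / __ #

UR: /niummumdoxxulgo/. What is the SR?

Rule 1 (intervocalic voicing): no segment meets the environment; /niummumdoxxulgo/ is unchanged.
Rule 2 (nasal place assimilation): /m/ precedes the alveolar consonant /d/, so it assimilates in place to [n]. /niummumdoxxulgo/ → niummundoxxulgo.
Rule 3 (degemination): /mm/ is a geminate; the first /m/ deletes. /xx/ is a geminate; the first /x/ deletes. /niummundoxxulgo/ → niumundoxulgo.
Rule 4 (final vowel raising): /o/ is a mid vowel in word-final position, so it raises to [u]. /niumundoxulgo/ → niumundoxulgu.

niumundoxulgu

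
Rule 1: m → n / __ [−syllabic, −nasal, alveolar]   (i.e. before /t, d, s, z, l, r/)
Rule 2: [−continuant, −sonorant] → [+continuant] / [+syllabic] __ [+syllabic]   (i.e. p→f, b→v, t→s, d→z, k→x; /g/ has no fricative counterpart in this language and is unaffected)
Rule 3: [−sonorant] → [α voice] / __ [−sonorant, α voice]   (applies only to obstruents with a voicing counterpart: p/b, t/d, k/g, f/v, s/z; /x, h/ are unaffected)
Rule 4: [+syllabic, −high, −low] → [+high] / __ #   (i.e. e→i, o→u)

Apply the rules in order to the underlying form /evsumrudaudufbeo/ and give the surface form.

efsunruzauzuvbeu

Rule 1 (nasal place assimilation): /m/ precedes the alveolar consonant /r/, so it assimilates in place to [n]. /evsumrudaudufbeo/ → evsunrudaudufbeo.
Rule 2 (intervocalic spirantization): /d/ is a stop between vowels /u/ and /a/, so it spirantizes to the fricative [z]. /d/ is a stop between vowels /u/ and /u/, so it spirantizes to the fricative [z]. /evsunrudaudufbeo/ → evsunruzauzufbeo.
Rule 3 (regressive voicing assimilation): /v/ precedes the voiceless obstruent /s/, so it devoices to [f] by assimilation. /f/ precedes the voiced obstruent /b/, so it voices to [v] by assimilation. /evsunruzauzufbeo/ → efsunruzauzuvbeo.
Rule 4 (final vowel raising): /o/ is a mid vowel in word-final position, so it raises to [u]. /efsunruzauzuvbeo/ → efsunruzauzuvbeu.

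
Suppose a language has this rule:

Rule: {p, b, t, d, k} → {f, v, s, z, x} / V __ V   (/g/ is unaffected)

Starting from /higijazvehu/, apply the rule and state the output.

No segment of /higijazvehu/ meets the structural description of the rule, so the form surfaces unchanged.

higijazvehu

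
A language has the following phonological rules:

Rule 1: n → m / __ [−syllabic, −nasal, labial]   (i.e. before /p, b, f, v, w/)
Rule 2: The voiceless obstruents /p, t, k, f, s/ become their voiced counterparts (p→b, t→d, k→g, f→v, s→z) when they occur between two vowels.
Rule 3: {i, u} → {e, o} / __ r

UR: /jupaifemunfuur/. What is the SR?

Rule 1 (nasal place assimilation): /n/ precedes the labial consonant /f/, so it assimilates in place to [m]. /jupaifemunfuur/ → jupaifemumfuur.
Rule 2 (intervocalic voicing): /p/ is a voiceless obstruent between vowels /u/ and /a/, so it voices to [b]. /f/ is a voiceless obstruent between vowels /i/ and /e/, so it voices to [v]. /jupaifemumfuur/ → jubaivemumfuur.
Rule 3 (pre-rhotic lowering): /u/ is a high vowel immediately before /r/, so it lowers to [o]. /jubaivemumfuur/ → jubaivemumfuor.

jubaivemumfuor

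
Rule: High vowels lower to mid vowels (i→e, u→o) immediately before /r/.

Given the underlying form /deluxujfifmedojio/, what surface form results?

No segment of /deluxujfifmedojio/ meets the structural description of the rule, so the form surfaces unchanged.

deluxujfifmedojio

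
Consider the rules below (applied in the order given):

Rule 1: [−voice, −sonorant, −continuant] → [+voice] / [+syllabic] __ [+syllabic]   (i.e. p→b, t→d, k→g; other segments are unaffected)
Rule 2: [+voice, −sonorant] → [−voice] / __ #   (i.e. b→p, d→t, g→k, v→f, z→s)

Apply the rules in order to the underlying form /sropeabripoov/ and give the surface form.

Rule 1 (intervocalic voicing): /p/ is a voiceless stop between vowels /o/ and /e/, so it voices to [b]. /p/ is a voiceless stop between vowels /i/ and /o/, so it voices to [b]. /sropeabripoov/ → srobeabriboov.
Rule 2 (final devoicing): /v/ is a voiced obstruent in word-final position, so it devoices to [f]. /srobeabriboov/ → srobeabriboof.

srobeabriboof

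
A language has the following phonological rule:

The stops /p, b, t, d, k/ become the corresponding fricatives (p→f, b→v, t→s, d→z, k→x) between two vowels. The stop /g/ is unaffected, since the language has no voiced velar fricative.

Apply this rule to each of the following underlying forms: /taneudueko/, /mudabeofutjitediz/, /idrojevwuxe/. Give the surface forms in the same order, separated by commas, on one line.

/taneudueko/: /d/ is a stop between vowels /u/ and /u/, so it spirantizes to the fricative [z]. /k/ is a stop between vowels /e/ and /o/, so it spirantizes to the fricative [x]. → [taneuzuexo].
/mudabeofutjitediz/: /d/ is a stop between vowels /u/ and /a/, so it spirantizes to the fricative [z]. /b/ is a stop between vowels /a/ and /e/, so it spirantizes to the fricative [v]. /t/ is a stop between vowels /i/ and /e/, so it spirantizes to the fricative [s]. /d/ is a stop between vowels /e/ and /i/, so it spirantizes to the fricative [z]. → [muzaveofutjiseziz].
/idrojevwuxe/: the rule's environment is not met; surfaces unchanged as [idrojevwuxe].

taneuzuexo, muzaveofutjiseziz, idrojevwuxe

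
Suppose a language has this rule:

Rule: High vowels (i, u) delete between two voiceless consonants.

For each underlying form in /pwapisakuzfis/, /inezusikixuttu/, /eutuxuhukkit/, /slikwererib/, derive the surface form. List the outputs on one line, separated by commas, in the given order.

pwapsakuzfs, inezuskxttu, eutxhkkt, slikwererib

/pwapisakuzfis/: /i/ is a high vowel flanked by voiceless consonants /p/ and /s/, so it deletes. /i/ is a high vowel flanked by voiceless consonants /f/ and /s/, so it deletes. → [pwapsakuzfs].
/inezusikixuttu/: /i/ is a high vowel flanked by voiceless consonants /s/ and /k/, so it deletes. /i/ is a high vowel flanked by voiceless consonants /k/ and /x/, so it deletes. /u/ is a high vowel flanked by voiceless consonants /x/ and /t/, so it deletes. → [inezuskxttu].
/eutuxuhukkit/: /u/ is a high vowel flanked by voiceless consonants /t/ and /x/, so it deletes. /u/ is a high vowel flanked by voiceless consonants /x/ and /h/, so it deletes. /u/ is a high vowel flanked by voiceless consonants /h/ and /k/, so it deletes. /i/ is a high vowel flanked by voiceless consonants /k/ and /t/, so it deletes. → [eutxhkkt].
/slikwererib/: the rule's environment is not met; surfaces unchanged as [slikwererib].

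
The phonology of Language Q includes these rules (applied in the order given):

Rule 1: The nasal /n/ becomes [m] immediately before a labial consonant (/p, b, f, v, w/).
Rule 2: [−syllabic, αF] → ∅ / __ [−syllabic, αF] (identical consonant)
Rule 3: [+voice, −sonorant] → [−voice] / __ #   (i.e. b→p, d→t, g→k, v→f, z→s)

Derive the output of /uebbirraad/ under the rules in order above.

Rule 1 (nasal place assimilation): no segment meets the environment; /uebbirraad/ is unchanged.
Rule 2 (degemination): /bb/ is a geminate; the first /b/ deletes. /rr/ is a geminate; the first /r/ deletes. /uebbirraad/ → uebiraad.
Rule 3 (final devoicing): /d/ is a voiced obstruent in word-final position, so it devoices to [t]. /uebiraad/ → uebiraat.

uebiraat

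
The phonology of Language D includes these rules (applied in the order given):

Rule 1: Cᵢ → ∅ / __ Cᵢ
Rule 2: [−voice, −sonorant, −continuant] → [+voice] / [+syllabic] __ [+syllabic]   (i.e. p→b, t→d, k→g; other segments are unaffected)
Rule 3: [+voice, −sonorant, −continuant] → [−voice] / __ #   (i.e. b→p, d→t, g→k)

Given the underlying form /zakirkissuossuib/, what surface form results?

zagirkisuosuip

Rule 1 (degemination): /ss/ is a geminate; the first /s/ deletes. /ss/ is a geminate; the first /s/ deletes. /zakirkissuossuib/ → zakirkisuosuib.
Rule 2 (intervocalic voicing): /k/ is a voiceless stop between vowels /a/ and /i/, so it voices to [g]. /zakirkisuosuib/ → zagirkisuosuib.
Rule 3 (final devoicing): /b/ is a voiced stop in word-final position, so it devoices to [p]. /zagirkisuosuib/ → zagirkisuosuip.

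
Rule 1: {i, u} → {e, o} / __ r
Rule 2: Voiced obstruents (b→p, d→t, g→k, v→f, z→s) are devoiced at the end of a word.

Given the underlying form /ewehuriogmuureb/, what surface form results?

ewehoriogmuorep

Rule 1 (pre-rhotic lowering): /u/ is a high vowel immediately before /r/, so it lowers to [o]. /u/ is a high vowel immediately before /r/, so it lowers to [o]. /ewehuriogmuureb/ → ewehoriogmuoreb.
Rule 2 (final devoicing): /b/ is a voiced obstruent in word-final position, so it devoices to [p]. /ewehoriogmuoreb/ → ewehoriogmuorep.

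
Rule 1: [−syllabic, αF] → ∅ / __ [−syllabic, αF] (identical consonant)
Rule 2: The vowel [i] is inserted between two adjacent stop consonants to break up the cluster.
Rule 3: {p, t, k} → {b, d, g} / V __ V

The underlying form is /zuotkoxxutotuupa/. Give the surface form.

Rule 1 (degemination): /xx/ is a geminate; the first /x/ deletes. /zuotkoxxutotuupa/ → zuotkoxutotuupa.
Rule 2 (stop-cluster i-epenthesis): /t/ and /k/ form a stop–stop cluster, so [i] is inserted between them. /zuotkoxutotuupa/ → zuotikoxutotuupa.
Rule 3 (intervocalic voicing): /t/ is a voiceless stop between vowels /o/ and /i/, so it voices to [d]. /k/ is a voiceless stop between vowels /i/ and /o/, so it voices to [g]. /t/ is a voiceless stop between vowels /u/ and /o/, so it voices to [d]. /t/ is a voiceless stop between vowels /o/ and /u/, so it voices to [d]. /p/ is a voiceless stop between vowels /u/ and /a/, so it voices to [b]. /zuotikoxutotuupa/ → zuodigoxudoduuba.

zuodigoxudoduuba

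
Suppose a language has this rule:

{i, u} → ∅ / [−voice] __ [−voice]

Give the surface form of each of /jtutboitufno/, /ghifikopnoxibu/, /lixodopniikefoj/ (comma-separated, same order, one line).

jttboitfno, ghfkopnoxibu, lixodopniikefoj

/jtutboitufno/: /u/ is a high vowel flanked by voiceless consonants /t/ and /t/, so it deletes. /u/ is a high vowel flanked by voiceless consonants /t/ and /f/, so it deletes. → [jttboitfno].
/ghifikopnoxibu/: /i/ is a high vowel flanked by voiceless consonants /h/ and /f/, so it deletes. /i/ is a high vowel flanked by voiceless consonants /f/ and /k/, so it deletes. → [ghfkopnoxibu].
/lixodopniikefoj/: the rule's environment is not met; surfaces unchanged as [lixodopniikefoj].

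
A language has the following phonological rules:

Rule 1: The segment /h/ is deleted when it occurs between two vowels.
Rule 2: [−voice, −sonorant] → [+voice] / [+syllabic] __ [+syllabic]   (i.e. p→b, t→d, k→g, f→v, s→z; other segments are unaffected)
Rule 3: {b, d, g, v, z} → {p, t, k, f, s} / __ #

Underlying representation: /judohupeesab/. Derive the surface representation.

judoubeezap

Rule 1 (intervocalic h-deletion): /h/ occurs between vowels /o/ and /u/, so it deletes. /judohupeesab/ → judoupeesab.
Rule 2 (intervocalic voicing): /p/ is a voiceless obstruent between vowels /u/ and /e/, so it voices to [b]. /s/ is a voiceless obstruent between vowels /e/ and /a/, so it voices to [z]. /judoupeesab/ → judoubeezab.
Rule 3 (final devoicing): /b/ is a voiced obstruent in word-final position, so it devoices to [p]. /judoubeezab/ → judoubeezap.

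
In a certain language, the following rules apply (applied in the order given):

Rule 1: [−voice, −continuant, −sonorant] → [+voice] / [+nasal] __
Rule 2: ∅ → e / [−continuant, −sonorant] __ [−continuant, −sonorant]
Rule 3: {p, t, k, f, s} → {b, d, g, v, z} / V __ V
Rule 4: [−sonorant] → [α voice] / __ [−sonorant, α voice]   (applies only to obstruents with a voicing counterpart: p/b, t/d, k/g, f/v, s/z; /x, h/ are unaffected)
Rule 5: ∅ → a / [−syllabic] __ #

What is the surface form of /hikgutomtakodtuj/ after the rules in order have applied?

Rule 1 (post-nasal voicing): /t/ is a voiceless stop immediately after the nasal /m/, so it voices to [d]. /hikgutomtakodtuj/ → hikgutomdakodtuj.
Rule 2 (stop-cluster e-epenthesis): /k/ and /g/ form a stop–stop cluster, so [e] is inserted between them. /d/ and /t/ form a stop–stop cluster, so [e] is inserted between them. /hikgutomdakodtuj/ → hikegutomdakodetuj.
Rule 3 (intervocalic voicing): /k/ is a voiceless obstruent between vowels /i/ and /e/, so it voices to [g]. /t/ is a voiceless obstruent between vowels /u/ and /o/, so it voices to [d]. /k/ is a voiceless obstruent between vowels /a/ and /o/, so it voices to [g]. /t/ is a voiceless obstruent between vowels /e/ and /u/, so it voices to [d]. /hikegutomdakodetuj/ → higegudomdagodeduj.
Rule 4 (regressive voicing assimilation): no segment meets the environment; /higegudomdagodeduj/ is unchanged.
Rule 5 (final a-epenthesis): the form ends in the consonant /j/, so [a] is inserted word-finally. /higegudomdagodeduj/ → higegudomdagodeduja.

higegudomdagodeduja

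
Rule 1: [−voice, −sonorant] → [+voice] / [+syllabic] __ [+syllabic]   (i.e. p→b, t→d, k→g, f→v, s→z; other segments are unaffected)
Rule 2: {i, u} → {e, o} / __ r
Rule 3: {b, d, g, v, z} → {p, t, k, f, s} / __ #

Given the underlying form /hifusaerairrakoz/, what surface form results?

Rule 1 (intervocalic voicing): /f/ is a voiceless obstruent between vowels /i/ and /u/, so it voices to [v]. /s/ is a voiceless obstruent between vowels /u/ and /a/, so it voices to [z]. /k/ is a voiceless obstruent between vowels /a/ and /o/, so it voices to [g]. /hifusaerairrakoz/ → hivuzaerairragoz.
Rule 2 (pre-rhotic lowering): /i/ is a high vowel immediately before /r/, so it lowers to [e]. /hivuzaerairragoz/ → hivuzaeraerragoz.
Rule 3 (final devoicing): /z/ is a voiced obstruent in word-final position, so it devoices to [s]. /hivuzaeraerragoz/ → hivuzaeraerragos.

hivuzaeraerragos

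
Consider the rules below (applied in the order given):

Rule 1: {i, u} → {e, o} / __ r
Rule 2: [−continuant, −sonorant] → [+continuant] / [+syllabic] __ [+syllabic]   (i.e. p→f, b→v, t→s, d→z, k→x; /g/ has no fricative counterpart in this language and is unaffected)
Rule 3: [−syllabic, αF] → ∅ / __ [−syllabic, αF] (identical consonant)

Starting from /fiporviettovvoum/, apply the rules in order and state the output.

fiforvietovoum

Rule 1 (pre-rhotic lowering): no segment meets the environment; /fiporviettovvoum/ is unchanged.
Rule 2 (intervocalic spirantization): /p/ is a stop between vowels /i/ and /o/, so it spirantizes to the fricative [f]. /fiporviettovvoum/ → fiforviettovvoum.
Rule 3 (degemination): /tt/ is a geminate; the first /t/ deletes. /vv/ is a geminate; the first /v/ deletes. /fiforviettovvoum/ → fiforvietovoum.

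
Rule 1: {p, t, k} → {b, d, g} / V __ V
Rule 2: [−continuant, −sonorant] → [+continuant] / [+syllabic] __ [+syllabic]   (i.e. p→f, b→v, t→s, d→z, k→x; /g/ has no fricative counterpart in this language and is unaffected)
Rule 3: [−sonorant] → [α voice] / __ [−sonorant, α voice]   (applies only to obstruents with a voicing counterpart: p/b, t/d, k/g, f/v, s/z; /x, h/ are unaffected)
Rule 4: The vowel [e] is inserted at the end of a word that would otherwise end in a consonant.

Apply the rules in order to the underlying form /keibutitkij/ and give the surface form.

keivuzitkije

Rule 1 (intervocalic voicing): /t/ is a voiceless stop between vowels /u/ and /i/, so it voices to [d]. /keibutitkij/ → keibuditkij.
Rule 2 (intervocalic spirantization): /b/ is a stop between vowels /i/ and /u/, so it spirantizes to the fricative [v]. /d/ is a stop between vowels /u/ and /i/, so it spirantizes to the fricative [z]. /keibuditkij/ → keivuzitkij.
Rule 3 (regressive voicing assimilation): no segment meets the environment; /keivuzitkij/ is unchanged.
Rule 4 (final e-epenthesis): the form ends in the consonant /j/, so [e] is inserted word-finally. /keivuzitkij/ → keivuzitkije.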